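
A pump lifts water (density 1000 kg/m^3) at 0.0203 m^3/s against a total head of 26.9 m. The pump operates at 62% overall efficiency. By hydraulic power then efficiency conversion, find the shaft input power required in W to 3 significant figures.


Approach: apply hydraulic power then efficiency conversion, P = rho*g*Q*H; P_in = P/eta.
Step 1 — hydraulic power (P = rho*g*Q*H):
  P = 1000 * 9.81 * 0.0203 * 26.9 = 5356.9 W
Step 2 — input power: P_in = P/eta = 5356.9 / 0.62 = 8640 W
Therefore the shaft input power required = 8640 W.


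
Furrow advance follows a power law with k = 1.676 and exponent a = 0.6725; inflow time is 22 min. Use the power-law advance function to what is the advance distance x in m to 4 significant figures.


Approach: apply the power-law advance function, x = k*t^a.
x = 1.676 * 22^0.6725 = 13.40 m
Therefore the advance distance x = 13.40 m.


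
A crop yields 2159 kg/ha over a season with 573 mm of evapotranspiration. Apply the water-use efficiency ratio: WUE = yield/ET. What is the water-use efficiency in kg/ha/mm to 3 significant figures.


WUE = 2159 / 573 = 3.77 kg/ha/mm
Therefore the water-use efficiency = 3.77 kg/ha/mm.


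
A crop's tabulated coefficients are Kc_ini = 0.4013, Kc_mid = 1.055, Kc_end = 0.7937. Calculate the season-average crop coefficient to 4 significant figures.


Approach: apply a simple seasonal average, Kc_avg = (Kc_ini + Kc_mid + Kc_end)/3.
Kc_avg = (0.4013 + 1.055 + 0.7937)/3 = 0.7500
Therefore the season-average crop coefficient = 0.7500.


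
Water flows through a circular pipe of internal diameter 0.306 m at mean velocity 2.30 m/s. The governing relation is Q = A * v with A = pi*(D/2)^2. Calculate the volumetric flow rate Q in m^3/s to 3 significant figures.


A = pi*(0.306/2)^2 = 0.073542 m^2
Q = 0.073542 * 2.30 = 0.169 m^3/s
Therefore the volumetric flow rate Q = 0.169 m^3/s.


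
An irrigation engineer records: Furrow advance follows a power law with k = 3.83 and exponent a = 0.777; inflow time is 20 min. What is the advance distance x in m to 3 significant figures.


Approach: apply the power-law advance function, x = k*t^a.
x = 3.83 * 20^0.777 = 39.3 m
Therefore the advance distance x = 39.3 m.


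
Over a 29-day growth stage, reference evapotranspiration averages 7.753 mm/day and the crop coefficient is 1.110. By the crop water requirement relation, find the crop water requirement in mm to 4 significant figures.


Approach: apply the crop water requirement relation, CWR = ET0 * Kc * days.
CWR = 7.753 * 1.110 * 29 = 249.6 mm
Therefore the crop water requirement = 249.6 mm.


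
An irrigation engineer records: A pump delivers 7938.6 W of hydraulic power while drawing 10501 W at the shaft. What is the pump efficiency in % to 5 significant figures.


Approach: apply the efficiency ratio, eta = (P_out/P_in)*100.
eta = (7938.6 / 10501) * 100 = 75.599 %
Therefore the pump efficiency = 75.599 %.


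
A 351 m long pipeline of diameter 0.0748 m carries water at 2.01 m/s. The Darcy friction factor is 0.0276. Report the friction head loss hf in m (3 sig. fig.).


Approach: apply the Darcy-Weisbach equation, hf = f*(L/D)*(v^2/(2g)).
hf = 0.0276 * (351/0.0748) * (2.01^2 / (2*9.81))
hf = 26.7 m
Therefore the friction head loss hf = 26.7 m.


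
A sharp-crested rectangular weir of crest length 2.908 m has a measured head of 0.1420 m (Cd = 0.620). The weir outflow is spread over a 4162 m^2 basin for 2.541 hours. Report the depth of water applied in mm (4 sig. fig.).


Approach: apply the rectangular weir equation with a volume-to-depth conversion, Q = (2/3)*Cd*L*sqrt(2g)*H^1.5; d = Q*t/A * 1000.
Step 1 — weir discharge:
  Q = (2/3)*0.620*2.908*sqrt(2*9.81)*0.1420^1.5 = 0.284890 m^3/s
Step 2 — volume: V = 0.284890 * 2.541*3600 = 2606.06 m^3
Step 3 — depth: d = V/A * 1000 = 2606.06/4162 * 1000 = 626.2 mm
Therefore the depth of water applied = 626.2 mm.


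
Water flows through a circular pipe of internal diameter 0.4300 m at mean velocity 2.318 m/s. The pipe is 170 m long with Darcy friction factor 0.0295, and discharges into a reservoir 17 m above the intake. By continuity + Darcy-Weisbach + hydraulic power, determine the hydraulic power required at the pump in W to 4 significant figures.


Approach: apply continuity + Darcy-Weisbach + hydraulic power, Q = A*v; hf = f*(L/D)*(v^2/(2g)); H = static + hf; P = rho*g*Q*H.
Step 1 — flow rate (continuity, Q = A*v):
  A = pi*(0.4300/2)^2 = 0.145220 m^2
  Q = 0.145220 * 2.318 = 0.336620 m^3/s
Step 2 — friction head loss (Darcy-Weisbach):
  hf = 0.0295 * (170/0.4300) * (2.318^2 / (2*9.81))
  hf = 3.19397 m
Step 3 — total head: H = 17 + 3.19397 = 20.1940 m
Step 4 — hydraulic power (P = rho*g*Q*H):
  P = 1000 * 9.81 * 0.336620 * 20.1940 = 66690 W
Therefore the hydraulic power required at the pump = 66690 W.


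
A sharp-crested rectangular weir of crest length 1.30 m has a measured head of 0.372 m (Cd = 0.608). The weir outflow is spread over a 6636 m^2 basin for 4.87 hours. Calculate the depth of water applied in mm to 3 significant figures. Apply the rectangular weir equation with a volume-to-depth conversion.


Approach: apply the rectangular weir equation with a volume-to-depth conversion, Q = (2/3)*Cd*L*sqrt(2g)*H^1.5; d = Q*t/A * 1000.
Step 1 — weir discharge:
  Q = (2/3)*0.608*1.30*sqrt(2*9.81)*0.372^1.5 = 0.52957 m^3/s
Step 2 — volume: V = 0.52957 * 4.87*3600 = 9284.3 m^3
Step 3 — depth: d = V/A * 1000 = 9284.3/6636 * 1000 = 1400 mm
Therefore the depth of water applied = 1400 mm.


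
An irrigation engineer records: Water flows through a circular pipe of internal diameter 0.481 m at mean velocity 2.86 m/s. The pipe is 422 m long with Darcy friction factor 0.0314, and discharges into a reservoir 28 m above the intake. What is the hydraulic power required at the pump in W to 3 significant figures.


Approach: apply continuity + Darcy-Weisbach + hydraulic power, Q = A*v; hf = f*(L/D)*(v^2/(2g)); H = static + hf; P = rho*g*Q*H.
Step 1 — flow rate (continuity, Q = A*v):
  A = pi*(0.481/2)^2 = 0.18171 m^2
  Q = 0.18171 * 2.86 = 0.51969 m^3/s
Step 2 — friction head loss (Darcy-Weisbach):
  hf = 0.0314 * (422/0.481) * (2.86^2 / (2*9.81))
  hf = 11.485 m
Step 3 — total head: H = 28 + 11.485 = 39.485 m
Step 4 — hydraulic power (P = rho*g*Q*H):
  P = 1000 * 9.81 * 0.51969 * 39.485 = 201000 W
Therefore the hydraulic power required at the pump = 201000 W.


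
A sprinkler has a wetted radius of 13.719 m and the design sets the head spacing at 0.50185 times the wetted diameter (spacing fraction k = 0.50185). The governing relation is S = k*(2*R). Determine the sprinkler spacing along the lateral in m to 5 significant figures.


S = 0.50185 * (2 * 13.719) = 13.770 m
Therefore the sprinkler spacing along the lateral = 13.770 m.


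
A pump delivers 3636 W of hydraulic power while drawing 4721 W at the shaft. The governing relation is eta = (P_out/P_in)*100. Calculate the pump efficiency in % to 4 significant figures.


eta = (3636 / 4721) * 100 = 77.02 %
Therefore the pump efficiency = 77.02 %.


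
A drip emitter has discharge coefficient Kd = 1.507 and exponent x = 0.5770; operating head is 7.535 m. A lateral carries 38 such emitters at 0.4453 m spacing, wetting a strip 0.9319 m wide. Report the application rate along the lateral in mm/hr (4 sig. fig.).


Approach: apply the emitter equation with a lateral mass balance, q = Kd*h^x; Q = n*q; rate = Q/(n*spacing*width).
Step 1 — single emitter flow (q = Kd*h^x):
  q = 1.507 * 7.535^0.5770 = 4.83271 L/hr
Step 2 — total lateral flow: Q = 38 * 4.83271 = 183.643 L/hr
Step 3 — wetted area: A = 38 * 0.4453 * 0.9319 = 15.7691 m^2
Step 4 — application rate: Q/A = 183.643/15.7691 = 11.65 mm/hr
Therefore the application rate along the lateral = 11.65 mm/hr.


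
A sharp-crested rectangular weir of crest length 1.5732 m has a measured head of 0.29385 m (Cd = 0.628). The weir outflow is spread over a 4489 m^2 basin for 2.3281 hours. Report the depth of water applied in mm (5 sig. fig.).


Approach: apply the rectangular weir equation with a volume-to-depth conversion, Q = (2/3)*Cd*L*sqrt(2g)*H^1.5; d = Q*t/A * 1000.
Step 1 — weir discharge:
  Q = (2/3)*0.628*1.5732*sqrt(2*9.81)*0.29385^1.5 = 0.4647189 m^3/s
Step 2 — volume: V = 0.4647189 * 2.3281*3600 = 3894.884 m^3
Step 3 — depth: d = V/A * 1000 = 3894.884/4489 * 1000 = 867.65 mm
Therefore the depth of water applied = 867.65 mm.


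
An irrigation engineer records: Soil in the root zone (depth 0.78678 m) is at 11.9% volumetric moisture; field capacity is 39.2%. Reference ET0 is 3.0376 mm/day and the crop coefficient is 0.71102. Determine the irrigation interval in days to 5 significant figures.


Approach: apply soil-water budget scheduling, SMD = (FC-theta)/100*depth*1000; ETc = ET0*Kc; interval = SMD/ETc.
Step 1 — soil moisture deficit:
  SMD = (39.2 - 11.9)/100 * 0.78678 * 1000 = 214.7909 mm
Step 2 — daily crop ET (ETc = ET0*Kc):
  ETc = 3.0376 * 0.71102 = 2.159794 mm/day
Step 3 — irrigation interval (SMD/ETc):
  interval = 214.7909 / 2.159794 = 99.450 days
Therefore the irrigation interval = 99.450 days.


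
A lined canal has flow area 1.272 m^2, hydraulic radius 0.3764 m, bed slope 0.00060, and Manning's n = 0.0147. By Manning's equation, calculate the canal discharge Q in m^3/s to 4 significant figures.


Approach: apply Manning's equation, Q = (1/n)*A*R^(2/3)*S^(1/2).
Q = (1/0.0147) * 1.272 * 0.3764^(2/3) * 0.00060^(1/2) = 1.105 m^3/s
Therefore the canal discharge Q = 1.105 m^3/s.


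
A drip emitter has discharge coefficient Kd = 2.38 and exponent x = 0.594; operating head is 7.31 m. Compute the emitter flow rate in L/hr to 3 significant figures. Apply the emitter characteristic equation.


Approach: apply the emitter characteristic equation, q = Kd * h^x.
q = 2.38 * 7.31^0.594 = 7.76 L/hr
Therefore the emitter flow rate = 7.76 L/hr.


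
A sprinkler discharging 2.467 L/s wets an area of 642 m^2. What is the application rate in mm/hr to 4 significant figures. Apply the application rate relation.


Approach: apply the application rate relation, rate = (Q/A)*3600.
rate = (2.467 / 642) * 3600 = 13.83 mm/hr
Therefore the application rate = 13.83 mm/hr.


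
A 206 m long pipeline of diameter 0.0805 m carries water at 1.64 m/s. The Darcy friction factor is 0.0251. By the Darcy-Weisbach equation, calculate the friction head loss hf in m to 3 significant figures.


Approach: apply the Darcy-Weisbach equation, hf = f*(L/D)*(v^2/(2g)).
hf = 0.0251 * (206/0.0805) * (1.64^2 / (2*9.81))
hf = 8.81 m
Therefore the friction head loss hf = 8.81 m.


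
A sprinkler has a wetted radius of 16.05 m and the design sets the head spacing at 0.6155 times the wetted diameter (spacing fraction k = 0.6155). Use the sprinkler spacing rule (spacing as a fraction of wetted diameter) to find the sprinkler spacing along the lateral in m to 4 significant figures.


Approach: apply the sprinkler spacing rule (spacing as a fraction of wetted diameter), S = k*(2*R).
S = 0.6155 * (2 * 16.05) = 19.76 m
Therefore the sprinkler spacing along the lateral = 19.76 m.


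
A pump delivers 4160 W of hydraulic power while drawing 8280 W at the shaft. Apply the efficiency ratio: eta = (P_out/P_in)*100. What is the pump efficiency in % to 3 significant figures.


eta = (4160 / 8280) * 100 = 50.2 %
Therefore the pump efficiency = 50.2 %.


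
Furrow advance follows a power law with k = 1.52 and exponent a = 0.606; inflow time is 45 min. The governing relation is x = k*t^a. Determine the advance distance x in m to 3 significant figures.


x = 1.52 * 45^0.606 = 15.3 m
Therefore the advance distance x = 15.3 m.


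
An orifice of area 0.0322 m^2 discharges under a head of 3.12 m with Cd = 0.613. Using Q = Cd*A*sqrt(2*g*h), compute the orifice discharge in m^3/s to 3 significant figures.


Q = 0.613 * 0.0322 * sqrt(2*9.81*3.12) = 0.154 m^3/s
Therefore the orifice discharge = 0.154 m^3/s.


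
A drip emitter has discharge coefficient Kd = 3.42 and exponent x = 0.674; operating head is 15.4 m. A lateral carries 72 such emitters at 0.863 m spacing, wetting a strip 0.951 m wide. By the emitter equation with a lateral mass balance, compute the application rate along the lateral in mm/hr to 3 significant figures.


Approach: apply the emitter equation with a lateral mass balance, q = Kd*h^x; Q = n*q; rate = Q/(n*spacing*width).
Step 1 — single emitter flow (q = Kd*h^x):
  q = 3.42 * 15.4^0.674 = 21.598 L/hr
Step 2 — total lateral flow: Q = 72 * 21.598 = 1555.1 L/hr
Step 3 — wetted area: A = 72 * 0.863 * 0.951 = 59.091 m^2
Step 4 — application rate: Q/A = 1555.1/59.091 = 26.3 mm/hr
Therefore the application rate along the lateral = 26.3 mm/hr.


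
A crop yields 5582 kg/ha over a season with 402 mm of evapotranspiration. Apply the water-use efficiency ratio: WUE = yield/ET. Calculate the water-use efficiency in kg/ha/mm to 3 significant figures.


WUE = 5582 / 402 = 13.9 kg/ha/mm
Therefore the water-use efficiency = 13.9 kg/ha/mm.


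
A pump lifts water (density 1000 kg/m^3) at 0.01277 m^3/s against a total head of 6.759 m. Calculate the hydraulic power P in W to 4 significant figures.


Approach: apply the hydraulic power relation, P = rho*g*Q*H.
P = 1000 * 9.81 * 0.01277 * 6.759 = 846.7 W
Therefore the hydraulic power P = 846.7 W.


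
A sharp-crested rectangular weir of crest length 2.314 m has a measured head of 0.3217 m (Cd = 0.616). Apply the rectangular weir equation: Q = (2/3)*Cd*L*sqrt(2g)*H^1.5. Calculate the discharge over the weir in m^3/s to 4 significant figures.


Q = (2/3)*0.616*2.314*sqrt(2*9.81)*0.3217^1.5 = 0.7680 m^3/s
Therefore the discharge over the weir = 0.7680 m^3/s.


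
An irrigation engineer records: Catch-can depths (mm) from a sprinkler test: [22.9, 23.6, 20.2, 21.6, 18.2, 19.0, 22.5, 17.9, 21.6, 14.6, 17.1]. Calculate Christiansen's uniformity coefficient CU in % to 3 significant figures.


Approach: apply Christiansen's uniformity coefficient, CU = (1 - mean_abs_deviation/mean)*100.
mean = 19.927 mm
mean |d_i - mean| = 2.3339 mm
CU = (1 - 2.3339/19.927)*100 = 88.3 %
Therefore Christiansen's uniformity coefficient CU = 88.3 %.


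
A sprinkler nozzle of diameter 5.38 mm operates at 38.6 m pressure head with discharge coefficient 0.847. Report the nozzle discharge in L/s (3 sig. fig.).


Approach: apply the orifice equation, Q = Cd*A*sqrt(2*g*h), A = pi*(d/2)^2.
A = pi*(5.38e-3/2)^2 = 2.2733e-05 m^2
Q = 0.847 * 2.2733e-05 * sqrt(2*9.81*38.6) * 1000 = 0.530 L/s
Therefore the nozzle discharge = 0.530 L/s.


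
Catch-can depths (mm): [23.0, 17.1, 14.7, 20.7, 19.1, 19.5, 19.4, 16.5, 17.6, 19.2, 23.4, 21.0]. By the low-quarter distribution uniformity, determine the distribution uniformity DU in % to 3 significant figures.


Approach: apply the low-quarter distribution uniformity, DU = (mean of lowest quarter of readings / overall mean)*100.
sorted lowest 3 of 12: [14.7, 16.5, 17.1] -> mean = 16.100 mm
overall mean = 19.267 mm
DU = (16.100/19.267)*100 = 83.6 %
Therefore the distribution uniformity DU = 83.6 %.


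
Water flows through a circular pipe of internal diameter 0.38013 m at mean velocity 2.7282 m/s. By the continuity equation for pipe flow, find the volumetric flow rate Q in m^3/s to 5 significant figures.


Approach: apply the continuity equation for pipe flow, Q = A * v with A = pi*(D/2)^2.
A = pi*(0.38013/2)^2 = 0.1134891 m^2
Q = 0.1134891 * 2.7282 = 0.30962 m^3/s
Therefore the volumetric flow rate Q = 0.30962 m^3/s.


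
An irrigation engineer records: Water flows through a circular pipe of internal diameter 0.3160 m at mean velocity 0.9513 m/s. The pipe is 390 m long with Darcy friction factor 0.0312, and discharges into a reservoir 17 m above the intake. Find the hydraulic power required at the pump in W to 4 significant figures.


Approach: apply continuity + Darcy-Weisbach + hydraulic power, Q = A*v; hf = f*(L/D)*(v^2/(2g)); H = static + hf; P = rho*g*Q*H.
Step 1 — flow rate (continuity, Q = A*v):
  A = pi*(0.3160/2)^2 = 0.0784267 m^2
  Q = 0.0784267 * 0.9513 = 0.0746073 m^3/s
Step 2 — friction head loss (Darcy-Weisbach):
  hf = 0.0312 * (390/0.3160) * (0.9513^2 / (2*9.81))
  hf = 1.77610 m
Step 3 — total head: H = 17 + 1.77610 = 18.7761 m
Step 4 — hydraulic power (P = rho*g*Q*H):
  P = 1000 * 9.81 * 0.0746073 * 18.7761 = 13740 W
Therefore the hydraulic power required at the pump = 13740 W.


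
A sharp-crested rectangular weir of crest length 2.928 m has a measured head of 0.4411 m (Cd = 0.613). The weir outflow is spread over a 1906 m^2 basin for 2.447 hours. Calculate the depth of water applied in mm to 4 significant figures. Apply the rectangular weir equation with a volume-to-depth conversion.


Approach: apply the rectangular weir equation with a volume-to-depth conversion, Q = (2/3)*Cd*L*sqrt(2g)*H^1.5; d = Q*t/A * 1000.
Step 1 — weir discharge:
  Q = (2/3)*0.613*2.928*sqrt(2*9.81)*0.4411^1.5 = 1.55273 m^3/s
Step 2 — volume: V = 1.55273 * 2.447*3600 = 13678.3 m^3
Step 3 — depth: d = V/A * 1000 = 13678.3/1906 * 1000 = 7176 mm
Therefore the depth of water applied = 7176 mm.


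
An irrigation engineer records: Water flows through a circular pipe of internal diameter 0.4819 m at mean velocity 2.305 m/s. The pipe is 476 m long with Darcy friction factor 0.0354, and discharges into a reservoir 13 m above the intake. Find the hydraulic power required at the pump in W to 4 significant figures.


Approach: apply continuity + Darcy-Weisbach + hydraulic power, Q = A*v; hf = f*(L/D)*(v^2/(2g)); H = static + hf; P = rho*g*Q*H.
Step 1 — flow rate (continuity, Q = A*v):
  A = pi*(0.4819/2)^2 = 0.182391 m^2
  Q = 0.182391 * 2.305 = 0.420412 m^3/s
Step 2 — friction head loss (Darcy-Weisbach):
  hf = 0.0354 * (476/0.4819) * (2.305^2 / (2*9.81))
  hf = 9.46883 m
Step 3 — total head: H = 13 + 9.46883 = 22.4688 m
Step 4 — hydraulic power (P = rho*g*Q*H):
  P = 1000 * 9.81 * 0.420412 * 22.4688 = 92670 W
Therefore the hydraulic power required at the pump = 92670 W.


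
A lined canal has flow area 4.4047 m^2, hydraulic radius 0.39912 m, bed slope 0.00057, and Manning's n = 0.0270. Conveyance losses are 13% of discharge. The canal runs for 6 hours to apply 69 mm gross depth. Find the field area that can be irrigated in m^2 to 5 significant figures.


Approach: apply Manning's equation with a conveyance and depth budget, Q = (1/n)*A*R^(2/3)*S^(1/2); Q_field = Q*(1-loss); Area = Q_field*t/(d/1000).
Step 1 — canal discharge (Manning's equation):
  Q = (1/0.0270) * 4.4047 * 0.39912^(2/3) * 0.00057^(1/2) = 2.111344 m^3/s
Step 2 — delivered flow: Q_field = 2.111344*(1 - 13/100) = 1.836869 m^3/s
Step 3 — volume delivered: V = 1.836869 * 6*3600 = 39676.38 m^3
Step 4 — area served: A = V / (depth/1000) = 39676.38 / 0.069 = 575020 m^2
Therefore the field area that can be irrigated = 575020 m^2.


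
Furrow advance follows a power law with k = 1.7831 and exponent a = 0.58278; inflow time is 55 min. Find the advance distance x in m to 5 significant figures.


Approach: apply the power-law advance function, x = k*t^a.
x = 1.7831 * 55^0.58278 = 18.426 m
Therefore the advance distance x = 18.426 m.


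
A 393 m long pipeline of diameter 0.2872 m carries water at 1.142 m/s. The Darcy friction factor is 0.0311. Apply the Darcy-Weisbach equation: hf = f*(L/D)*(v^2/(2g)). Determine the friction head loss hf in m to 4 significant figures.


hf = 0.0311 * (393/0.2872) * (1.142^2 / (2*9.81))
hf = 2.829 m
Therefore the friction head loss hf = 2.829 m.


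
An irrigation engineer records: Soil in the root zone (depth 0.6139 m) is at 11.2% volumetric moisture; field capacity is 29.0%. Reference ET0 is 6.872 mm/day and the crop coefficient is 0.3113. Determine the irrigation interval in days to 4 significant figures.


Approach: apply soil-water budget scheduling, SMD = (FC-theta)/100*depth*1000; ETc = ET0*Kc; interval = SMD/ETc.
Step 1 — soil moisture deficit:
  SMD = (29.0 - 11.2)/100 * 0.6139 * 1000 = 109.274 mm
Step 2 — daily crop ET (ETc = ET0*Kc):
  ETc = 6.872 * 0.3113 = 2.13925 mm/day
Step 3 — irrigation interval (SMD/ETc):
  interval = 109.274 / 2.13925 = 51.08 days
Therefore the irrigation interval = 51.08 days.


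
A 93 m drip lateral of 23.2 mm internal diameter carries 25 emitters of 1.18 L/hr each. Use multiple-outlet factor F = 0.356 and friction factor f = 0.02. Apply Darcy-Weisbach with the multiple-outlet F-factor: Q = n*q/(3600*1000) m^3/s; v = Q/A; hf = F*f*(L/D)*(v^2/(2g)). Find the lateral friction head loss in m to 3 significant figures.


Q = 25*1.18/(3600*1000) = 8.1944e-06 m^3/s
A = pi*(23.2e-3/2)^2 = 4.2273e-04 m^2, so v = Q/A = 0.019384 m/s
hf = 0.356*0.02*(93/0.0232)*(0.019384^2/(2*9.81)) = 0.000547 m
Therefore the lateral friction head loss = 0.000547 m.


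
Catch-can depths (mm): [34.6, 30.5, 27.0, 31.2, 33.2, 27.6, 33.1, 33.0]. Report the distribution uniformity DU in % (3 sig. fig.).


Approach: apply the low-quarter distribution uniformity, DU = (mean of lowest quarter of readings / overall mean)*100.
sorted lowest 2 of 8: [27.0, 27.6] -> mean = 27.300 mm
overall mean = 31.275 mm
DU = (27.300/31.275)*100 = 87.3 %
Therefore the distribution uniformity DU = 87.3 %.


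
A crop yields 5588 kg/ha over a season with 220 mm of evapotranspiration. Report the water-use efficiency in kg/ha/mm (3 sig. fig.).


Approach: apply the water-use efficiency ratio, WUE = yield/ET.
WUE = 5588 / 220 = 25.4 kg/ha/mm
Therefore the water-use efficiency = 25.4 kg/ha/mm.


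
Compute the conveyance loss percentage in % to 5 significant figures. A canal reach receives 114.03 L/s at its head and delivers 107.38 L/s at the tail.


Approach: apply the conveyance loss ratio, loss% = ((Q_head - Q_tail)/Q_head)*100.
loss = ((114.03 - 107.38)/114.03)*100 = 5.8318 %
Therefore the conveyance loss percentage = 5.8318 %.


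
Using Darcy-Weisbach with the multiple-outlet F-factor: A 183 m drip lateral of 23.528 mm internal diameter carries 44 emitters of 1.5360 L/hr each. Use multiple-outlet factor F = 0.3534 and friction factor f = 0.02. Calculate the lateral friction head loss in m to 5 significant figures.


Approach: apply Darcy-Weisbach with the multiple-outlet F-factor, Q = n*q/(3600*1000) m^3/s; v = Q/A; hf = F*f*(L/D)*(v^2/(2g)).
Q = 44*1.5360/(3600*1000) = 1.877333e-05 m^3/s
A = pi*(23.528e-3/2)^2 = 4.347703e-04 m^2, so v = Q/A = 0.04317989 m/s
hf = 0.3534*0.02*(183/0.023528)*(0.04317989^2/(2*9.81)) = 0.0052243 m
Therefore the lateral friction head loss = 0.0052243 m.


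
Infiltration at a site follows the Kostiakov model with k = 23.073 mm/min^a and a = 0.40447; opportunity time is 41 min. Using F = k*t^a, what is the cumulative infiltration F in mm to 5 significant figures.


F = 23.073 * 41^0.40447 = 103.62 mm
Therefore the cumulative infiltration F = 103.62 mm.


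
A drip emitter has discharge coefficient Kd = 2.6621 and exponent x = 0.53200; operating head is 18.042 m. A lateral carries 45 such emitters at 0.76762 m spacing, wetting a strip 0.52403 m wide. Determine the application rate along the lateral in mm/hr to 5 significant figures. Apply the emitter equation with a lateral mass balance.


Approach: apply the emitter equation with a lateral mass balance, q = Kd*h^x; Q = n*q; rate = Q/(n*spacing*width).
Step 1 — single emitter flow (q = Kd*h^x):
  q = 2.6621 * 18.042^0.53200 = 12.40417 L/hr
Step 2 — total lateral flow: Q = 45 * 12.40417 = 558.1878 L/hr
Step 3 — wetted area: A = 45 * 0.76762 * 0.52403 = 18.10152 m^2
Step 4 — application rate: Q/A = 558.1878/18.10152 = 30.837 mm/hr
Therefore the application rate along the lateral = 30.837 mm/hr.


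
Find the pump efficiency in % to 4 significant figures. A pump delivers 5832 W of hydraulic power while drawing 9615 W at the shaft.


Approach: apply the efficiency ratio, eta = (P_out/P_in)*100.
eta = (5832 / 9615) * 100 = 60.66 %
Therefore the pump efficiency = 60.66 %.


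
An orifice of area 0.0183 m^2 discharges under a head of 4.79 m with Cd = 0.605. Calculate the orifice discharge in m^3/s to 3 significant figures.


Approach: apply the orifice equation, Q = Cd*A*sqrt(2*g*h).
Q = 0.605 * 0.0183 * sqrt(2*9.81*4.79) = 0.107 m^3/s
Therefore the orifice discharge = 0.107 m^3/s.


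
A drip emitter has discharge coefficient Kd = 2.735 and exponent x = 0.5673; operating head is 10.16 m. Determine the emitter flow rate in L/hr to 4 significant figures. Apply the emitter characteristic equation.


Approach: apply the emitter characteristic equation, q = Kd * h^x.
q = 2.735 * 10.16^0.5673 = 10.19 L/hr
Therefore the emitter flow rate = 10.19 L/hr.


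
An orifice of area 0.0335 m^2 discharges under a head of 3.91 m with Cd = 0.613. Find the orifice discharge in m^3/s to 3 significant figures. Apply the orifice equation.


Approach: apply the orifice equation, Q = Cd*A*sqrt(2*g*h).
Q = 0.613 * 0.0335 * sqrt(2*9.81*3.91) = 0.180 m^3/s
Therefore the orifice discharge = 0.180 m^3/s.


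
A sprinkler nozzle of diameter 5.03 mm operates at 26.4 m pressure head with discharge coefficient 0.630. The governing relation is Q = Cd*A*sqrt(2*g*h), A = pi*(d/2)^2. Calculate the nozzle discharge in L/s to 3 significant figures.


A = pi*(5.03e-3/2)^2 = 1.9871e-05 m^2
Q = 0.630 * 1.9871e-05 * sqrt(2*9.81*26.4) * 1000 = 0.285 L/s
Therefore the nozzle discharge = 0.285 L/s.


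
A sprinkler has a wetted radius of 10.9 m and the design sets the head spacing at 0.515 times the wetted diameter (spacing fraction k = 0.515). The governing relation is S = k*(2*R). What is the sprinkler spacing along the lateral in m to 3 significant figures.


S = 0.515 * (2 * 10.9) = 11.2 m
Therefore the sprinkler spacing along the lateral = 11.2 m.


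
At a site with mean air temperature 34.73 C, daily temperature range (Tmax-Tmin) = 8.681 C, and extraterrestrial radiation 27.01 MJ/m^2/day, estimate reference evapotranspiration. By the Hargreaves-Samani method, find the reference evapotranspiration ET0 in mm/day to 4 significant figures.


Approach: apply the Hargreaves-Samani method, ET0 = 0.0023*(Tmean+17.8)*sqrt(Tmax-Tmin)*0.408*Ra.
ET0 = 0.0023*(34.73+17.8)*sqrt(8.681)*0.408*27.01 = 3.923 mm/day
Therefore the reference evapotranspiration ET0 = 3.923 mm/day.


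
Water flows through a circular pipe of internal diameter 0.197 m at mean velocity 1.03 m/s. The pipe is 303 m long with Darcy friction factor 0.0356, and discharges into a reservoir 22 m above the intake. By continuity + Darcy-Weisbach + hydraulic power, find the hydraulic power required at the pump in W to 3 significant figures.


Approach: apply continuity + Darcy-Weisbach + hydraulic power, Q = A*v; hf = f*(L/D)*(v^2/(2g)); H = static + hf; P = rho*g*Q*H.
Step 1 — flow rate (continuity, Q = A*v):
  A = pi*(0.197/2)^2 = 0.030481 m^2
  Q = 0.030481 * 1.03 = 0.031395 m^3/s
Step 2 — friction head loss (Darcy-Weisbach):
  hf = 0.0356 * (303/0.197) * (1.03^2 / (2*9.81))
  hf = 2.9608 m
Step 3 — total head: H = 22 + 2.9608 = 24.961 m
Step 4 — hydraulic power (P = rho*g*Q*H):
  P = 1000 * 9.81 * 0.031395 * 24.961 = 7690 W
Therefore the hydraulic power required at the pump = 7690 W.


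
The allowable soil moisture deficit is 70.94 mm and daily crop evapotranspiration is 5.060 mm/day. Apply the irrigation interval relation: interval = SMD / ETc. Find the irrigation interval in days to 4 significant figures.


interval = 70.94 / 5.060 = 14.02 days
Therefore the irrigation interval = 14.02 days.


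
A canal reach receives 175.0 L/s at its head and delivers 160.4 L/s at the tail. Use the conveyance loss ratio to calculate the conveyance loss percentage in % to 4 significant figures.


Approach: apply the conveyance loss ratio, loss% = ((Q_head - Q_tail)/Q_head)*100.
loss = ((175.0 - 160.4)/175.0)*100 = 8.343 %
Therefore the conveyance loss percentage = 8.343 %.


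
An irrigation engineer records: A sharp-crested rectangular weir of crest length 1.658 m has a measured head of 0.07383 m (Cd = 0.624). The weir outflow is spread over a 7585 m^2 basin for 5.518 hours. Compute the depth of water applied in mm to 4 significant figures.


Approach: apply the rectangular weir equation with a volume-to-depth conversion, Q = (2/3)*Cd*L*sqrt(2g)*H^1.5; d = Q*t/A * 1000.
Step 1 — weir discharge:
  Q = (2/3)*0.624*1.658*sqrt(2*9.81)*0.07383^1.5 = 0.0612882 m^3/s
Step 2 — volume: V = 0.0612882 * 5.518*3600 = 1217.48 m^3
Step 3 — depth: d = V/A * 1000 = 1217.48/7585 * 1000 = 160.5 mm
Therefore the depth of water applied = 160.5 mm.


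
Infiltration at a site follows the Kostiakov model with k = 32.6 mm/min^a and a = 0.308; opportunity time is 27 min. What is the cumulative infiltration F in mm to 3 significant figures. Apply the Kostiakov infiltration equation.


Approach: apply the Kostiakov infiltration equation, F = k*t^a.
F = 32.6 * 27^0.308 = 90.0 mm
Therefore the cumulative infiltration F = 90.0 mm.


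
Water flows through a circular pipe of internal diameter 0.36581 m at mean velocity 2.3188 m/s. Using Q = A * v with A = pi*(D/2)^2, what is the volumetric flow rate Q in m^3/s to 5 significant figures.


A = pi*(0.36581/2)^2 = 0.1050996 m^2
Q = 0.1050996 * 2.3188 = 0.24370 m^3/s
Therefore the volumetric flow rate Q = 0.24370 m^3/s.


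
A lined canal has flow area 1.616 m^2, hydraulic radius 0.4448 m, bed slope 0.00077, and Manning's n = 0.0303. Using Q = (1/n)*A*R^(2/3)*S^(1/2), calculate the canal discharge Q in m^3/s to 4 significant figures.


Q = (1/0.0303) * 1.616 * 0.4448^(2/3) * 0.00077^(1/2) = 0.8624 m^3/s
Therefore the canal discharge Q = 0.8624 m^3/s.


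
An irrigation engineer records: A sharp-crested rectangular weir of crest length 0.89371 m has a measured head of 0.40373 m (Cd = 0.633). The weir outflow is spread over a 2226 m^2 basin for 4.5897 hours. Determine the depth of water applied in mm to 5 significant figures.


Approach: apply the rectangular weir equation with a volume-to-depth conversion, Q = (2/3)*Cd*L*sqrt(2g)*H^1.5; d = Q*t/A * 1000.
Step 1 — weir discharge:
  Q = (2/3)*0.633*0.89371*sqrt(2*9.81)*0.40373^1.5 = 0.4285437 m^3/s
Step 2 — volume: V = 0.4285437 * 4.5897*3600 = 7080.793 m^3
Step 3 — depth: d = V/A * 1000 = 7080.793/2226 * 1000 = 3180.9 mm
Therefore the depth of water applied = 3180.9 mm.


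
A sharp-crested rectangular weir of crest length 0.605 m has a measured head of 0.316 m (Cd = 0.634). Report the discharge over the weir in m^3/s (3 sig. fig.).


Approach: apply the rectangular weir equation, Q = (2/3)*Cd*L*sqrt(2g)*H^1.5.
Q = (2/3)*0.634*0.605*sqrt(2*9.81)*0.316^1.5 = 0.201 m^3/s
Therefore the discharge over the weir = 0.201 m^3/s.


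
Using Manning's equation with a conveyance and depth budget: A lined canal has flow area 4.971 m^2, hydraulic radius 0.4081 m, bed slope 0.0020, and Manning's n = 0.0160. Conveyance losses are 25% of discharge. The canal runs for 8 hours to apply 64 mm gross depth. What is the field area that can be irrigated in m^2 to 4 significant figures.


Approach: apply Manning's equation with a conveyance and depth budget, Q = (1/n)*A*R^(2/3)*S^(1/2); Q_field = Q*(1-loss); Area = Q_field*t/(d/1000).
Step 1 — canal discharge (Manning's equation):
  Q = (1/0.0160) * 4.971 * 0.4081^(2/3) * 0.0020^(1/2) = 7.64451 m^3/s
Step 2 — delivered flow: Q_field = 7.64451*(1 - 25/100) = 5.73338 m^3/s
Step 3 — volume delivered: V = 5.73338 * 8*3600 = 165121 m^3
Step 4 — area served: A = V / (depth/1000) = 165121 / 0.064 = 2580000 m^2
Therefore the field area that can be irrigated = 2580000 m^2.


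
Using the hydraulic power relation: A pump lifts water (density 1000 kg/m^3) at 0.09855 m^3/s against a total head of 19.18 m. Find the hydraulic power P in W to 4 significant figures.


Approach: apply the hydraulic power relation, P = rho*g*Q*H.
P = 1000 * 9.81 * 0.09855 * 19.18 = 18540 W
Therefore the hydraulic power P = 18540 W.


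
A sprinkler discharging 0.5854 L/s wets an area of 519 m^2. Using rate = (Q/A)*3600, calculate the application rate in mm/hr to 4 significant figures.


rate = (0.5854 / 519) * 3600 = 4.061 mm/hr
Therefore the application rate = 4.061 mm/hr.


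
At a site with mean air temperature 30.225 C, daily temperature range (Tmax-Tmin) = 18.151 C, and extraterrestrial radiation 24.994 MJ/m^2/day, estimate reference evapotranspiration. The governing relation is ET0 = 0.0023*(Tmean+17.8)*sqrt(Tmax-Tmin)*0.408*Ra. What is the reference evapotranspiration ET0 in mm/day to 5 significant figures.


ET0 = 0.0023*(30.225+17.8)*sqrt(18.151)*0.408*24.994 = 4.7989 mm/day
Therefore the reference evapotranspiration ET0 = 4.7989 mm/day.


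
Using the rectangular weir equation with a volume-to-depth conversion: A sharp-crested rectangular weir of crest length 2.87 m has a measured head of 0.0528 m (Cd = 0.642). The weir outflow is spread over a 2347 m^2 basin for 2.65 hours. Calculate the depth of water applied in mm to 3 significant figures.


Approach: apply the rectangular weir equation with a volume-to-depth conversion, Q = (2/3)*Cd*L*sqrt(2g)*H^1.5; d = Q*t/A * 1000.
Step 1 — weir discharge:
  Q = (2/3)*0.642*2.87*sqrt(2*9.81)*0.0528^1.5 = 0.066012 m^3/s
Step 2 — volume: V = 0.066012 * 2.65*3600 = 629.76 m^3
Step 3 — depth: d = V/A * 1000 = 629.76/2347 * 1000 = 268 mm
Therefore the depth of water applied = 268 mm.


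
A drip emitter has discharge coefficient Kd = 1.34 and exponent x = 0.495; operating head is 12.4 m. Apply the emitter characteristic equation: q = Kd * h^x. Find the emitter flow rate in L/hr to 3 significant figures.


q = 1.34 * 12.4^0.495 = 4.66 L/hr
Therefore the emitter flow rate = 4.66 L/hr.


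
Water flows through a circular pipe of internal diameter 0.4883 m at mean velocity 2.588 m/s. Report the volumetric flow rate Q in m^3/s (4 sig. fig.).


Approach: apply the continuity equation for pipe flow, Q = A * v with A = pi*(D/2)^2.
A = pi*(0.4883/2)^2 = 0.187268 m^2
Q = 0.187268 * 2.588 = 0.4846 m^3/s
Therefore the volumetric flow rate Q = 0.4846 m^3/s.


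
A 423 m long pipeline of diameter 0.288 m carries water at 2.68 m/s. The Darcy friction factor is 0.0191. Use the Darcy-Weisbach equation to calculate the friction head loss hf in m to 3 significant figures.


Approach: apply the Darcy-Weisbach equation, hf = f*(L/D)*(v^2/(2g)).
hf = 0.0191 * (423/0.288) * (2.68^2 / (2*9.81))
hf = 10.3 m
Therefore the friction head loss hf = 10.3 m.


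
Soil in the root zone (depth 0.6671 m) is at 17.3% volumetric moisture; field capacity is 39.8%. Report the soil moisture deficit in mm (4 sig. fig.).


Approach: apply the soil moisture deficit relation, SMD = (FC - theta)/100 * depth * 1000.
SMD = (39.8 - 17.3)/100 * 0.6671 * 1000 = 150.1 mm
Therefore the soil moisture deficit = 150.1 mm.


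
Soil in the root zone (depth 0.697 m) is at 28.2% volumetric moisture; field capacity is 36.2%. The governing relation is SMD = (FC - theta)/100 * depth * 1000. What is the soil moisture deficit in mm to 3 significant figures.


SMD = (36.2 - 28.2)/100 * 0.697 * 1000 = 55.8 mm
Therefore the soil moisture deficit = 55.8 mm.


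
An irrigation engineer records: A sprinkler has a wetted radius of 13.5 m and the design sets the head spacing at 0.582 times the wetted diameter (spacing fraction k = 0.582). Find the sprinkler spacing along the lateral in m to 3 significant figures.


Approach: apply the sprinkler spacing rule (spacing as a fraction of wetted diameter), S = k*(2*R).
S = 0.582 * (2 * 13.5) = 15.7 m
Therefore the sprinkler spacing along the lateral = 15.7 m.


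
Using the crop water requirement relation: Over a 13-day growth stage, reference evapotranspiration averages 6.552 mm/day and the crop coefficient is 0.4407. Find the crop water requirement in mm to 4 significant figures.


Approach: apply the crop water requirement relation, CWR = ET0 * Kc * days.
CWR = 6.552 * 0.4407 * 13 = 37.54 mm
Therefore the crop water requirement = 37.54 mm.


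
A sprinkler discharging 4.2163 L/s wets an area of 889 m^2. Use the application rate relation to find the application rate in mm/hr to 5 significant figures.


Approach: apply the application rate relation, rate = (Q/A)*3600.
rate = (4.2163 / 889) * 3600 = 17.074 mm/hr
Therefore the application rate = 17.074 mm/hr.


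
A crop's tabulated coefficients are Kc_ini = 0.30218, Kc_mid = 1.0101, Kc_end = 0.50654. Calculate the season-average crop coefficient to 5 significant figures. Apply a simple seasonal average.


Approach: apply a simple seasonal average, Kc_avg = (Kc_ini + Kc_mid + Kc_end)/3.
Kc_avg = (0.30218 + 1.0101 + 0.50654)/3 = 0.60627
Therefore the season-average crop coefficient = 0.60627.


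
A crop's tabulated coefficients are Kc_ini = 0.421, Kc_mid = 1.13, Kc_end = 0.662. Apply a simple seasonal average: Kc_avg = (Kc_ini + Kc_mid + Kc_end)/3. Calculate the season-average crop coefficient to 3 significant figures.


Kc_avg = (0.421 + 1.13 + 0.662)/3 = 0.738
Therefore the season-average crop coefficient = 0.738.


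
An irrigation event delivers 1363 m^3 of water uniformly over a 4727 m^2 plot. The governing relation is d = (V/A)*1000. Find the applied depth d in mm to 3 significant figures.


d = (1363 / 4727) * 1000 = 288 mm
Therefore the applied depth d = 288 mm.


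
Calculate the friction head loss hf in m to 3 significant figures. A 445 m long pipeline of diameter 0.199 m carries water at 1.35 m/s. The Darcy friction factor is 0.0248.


Approach: apply the Darcy-Weisbach equation, hf = f*(L/D)*(v^2/(2g)).
hf = 0.0248 * (445/0.199) * (1.35^2 / (2*9.81))
hf = 5.15 m
Therefore the friction head loss hf = 5.15 m.


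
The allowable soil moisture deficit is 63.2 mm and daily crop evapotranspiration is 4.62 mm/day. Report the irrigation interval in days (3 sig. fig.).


Approach: apply the irrigation interval relation, interval = SMD / ETc.
interval = 63.2 / 4.62 = 13.7 days
Therefore the irrigation interval = 13.7 days.


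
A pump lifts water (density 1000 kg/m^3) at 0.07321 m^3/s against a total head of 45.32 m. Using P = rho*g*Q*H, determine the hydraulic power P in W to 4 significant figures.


P = 1000 * 9.81 * 0.07321 * 45.32 = 32550 W
Therefore the hydraulic power P = 32550 W.


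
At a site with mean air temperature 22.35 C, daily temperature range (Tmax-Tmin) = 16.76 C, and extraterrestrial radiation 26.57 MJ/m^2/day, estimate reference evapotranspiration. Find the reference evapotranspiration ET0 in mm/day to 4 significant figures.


Approach: apply the Hargreaves-Samani method, ET0 = 0.0023*(Tmean+17.8)*sqrt(Tmax-Tmin)*0.408*Ra.
ET0 = 0.0023*(22.35+17.8)*sqrt(16.76)*0.408*26.57 = 4.098 mm/day
Therefore the reference evapotranspiration ET0 = 4.098 mm/day.


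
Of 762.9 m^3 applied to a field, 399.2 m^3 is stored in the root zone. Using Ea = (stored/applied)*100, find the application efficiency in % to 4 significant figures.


Ea = (399.2/762.9)*100 = 52.33 %
Therefore the application efficiency = 52.33 %.


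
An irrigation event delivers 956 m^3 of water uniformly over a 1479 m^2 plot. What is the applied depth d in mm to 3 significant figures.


Approach: apply depth from volume over area, d = (V/A)*1000.
d = (956 / 1479) * 1000 = 646 mm
Therefore the applied depth d = 646 mm.


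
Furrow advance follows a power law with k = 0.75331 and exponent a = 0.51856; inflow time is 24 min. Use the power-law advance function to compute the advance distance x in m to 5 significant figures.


Approach: apply the power-law advance function, x = k*t^a.
x = 0.75331 * 24^0.51856 = 3.9147 m
Therefore the advance distance x = 3.9147 m.


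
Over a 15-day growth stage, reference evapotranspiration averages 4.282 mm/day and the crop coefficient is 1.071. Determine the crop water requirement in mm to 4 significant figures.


Approach: apply the crop water requirement relation, CWR = ET0 * Kc * days.
CWR = 4.282 * 1.071 * 15 = 68.79 mm
Therefore the crop water requirement = 68.79 mm.


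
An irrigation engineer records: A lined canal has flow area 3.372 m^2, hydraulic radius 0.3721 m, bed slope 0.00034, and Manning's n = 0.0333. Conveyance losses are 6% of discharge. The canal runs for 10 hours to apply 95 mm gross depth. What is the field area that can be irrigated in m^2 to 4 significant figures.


Approach: apply Manning's equation with a conveyance and depth budget, Q = (1/n)*A*R^(2/3)*S^(1/2); Q_field = Q*(1-loss); Area = Q_field*t/(d/1000).
Step 1 — canal discharge (Manning's equation):
  Q = (1/0.0333) * 3.372 * 0.3721^(2/3) * 0.00034^(1/2) = 0.965953 m^3/s
Step 2 — delivered flow: Q_field = 0.965953*(1 - 6/100) = 0.907996 m^3/s
Step 3 — volume delivered: V = 0.907996 * 10*3600 = 32687.8 m^3
Step 4 — area served: A = V / (depth/1000) = 32687.8 / 0.095 = 344100 m^2
Therefore the field area that can be irrigated = 344100 m^2.
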